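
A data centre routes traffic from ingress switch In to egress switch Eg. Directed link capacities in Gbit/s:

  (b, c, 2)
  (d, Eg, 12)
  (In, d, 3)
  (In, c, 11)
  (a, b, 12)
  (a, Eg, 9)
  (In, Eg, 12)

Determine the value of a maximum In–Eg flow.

15

Augment In→Eg: bottleneck 12, flow now 12.
Augment In→d→Eg: bottleneck 3, flow now 15.
No augmenting path remains; maximum flow = 15.
In the residual graph, reachable from In: {In, c}.
Min-cut edges: In→d (3), In→Eg (12); capacity 3 + 12 = 15.
This cut is saturated, so no flow can exceed 15.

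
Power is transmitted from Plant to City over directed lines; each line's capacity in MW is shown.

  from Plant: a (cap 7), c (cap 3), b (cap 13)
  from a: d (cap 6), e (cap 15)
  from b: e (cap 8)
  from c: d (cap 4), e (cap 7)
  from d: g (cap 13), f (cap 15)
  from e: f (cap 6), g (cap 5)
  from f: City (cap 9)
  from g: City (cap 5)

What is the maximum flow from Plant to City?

Augment Plant→a→d→f→City: bottleneck 6, flow now 6.
Augment Plant→a→e→f→City: bottleneck 1, flow now 7.
Augment Plant→b→e→f→City: bottleneck 2, flow now 9.
Augment Plant→b→e→g→City: bottleneck 5, flow now 14.
No augmenting path remains; maximum flow = 14.
In the residual graph, reachable from Plant: {Plant, a, b, c, d, e, f, g}.
Min-cut edges: f→City (9), g→City (5); capacity 9 + 5 = 14.
This cut is saturated, so no flow can exceed 14.

14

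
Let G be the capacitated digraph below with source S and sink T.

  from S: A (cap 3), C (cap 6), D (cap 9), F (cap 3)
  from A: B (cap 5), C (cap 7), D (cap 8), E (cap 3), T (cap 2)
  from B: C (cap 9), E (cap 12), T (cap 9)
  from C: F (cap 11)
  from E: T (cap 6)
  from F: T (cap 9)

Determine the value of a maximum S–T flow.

12

Augment S→A→T: bottleneck 2, flow now 2.
Augment S→F→T: bottleneck 3, flow now 5.
Augment S→A→B→T: bottleneck 1, flow now 6.
Augment S→C→F→T: bottleneck 6, flow now 12.
No augmenting path remains; maximum flow = 12.
In the residual graph, reachable from S: {S, D}.
Min-cut edges: S→A (3), S→C (6), S→F (3); capacity 3 + 6 + 3 = 12.
This cut is saturated, so no flow can exceed 12.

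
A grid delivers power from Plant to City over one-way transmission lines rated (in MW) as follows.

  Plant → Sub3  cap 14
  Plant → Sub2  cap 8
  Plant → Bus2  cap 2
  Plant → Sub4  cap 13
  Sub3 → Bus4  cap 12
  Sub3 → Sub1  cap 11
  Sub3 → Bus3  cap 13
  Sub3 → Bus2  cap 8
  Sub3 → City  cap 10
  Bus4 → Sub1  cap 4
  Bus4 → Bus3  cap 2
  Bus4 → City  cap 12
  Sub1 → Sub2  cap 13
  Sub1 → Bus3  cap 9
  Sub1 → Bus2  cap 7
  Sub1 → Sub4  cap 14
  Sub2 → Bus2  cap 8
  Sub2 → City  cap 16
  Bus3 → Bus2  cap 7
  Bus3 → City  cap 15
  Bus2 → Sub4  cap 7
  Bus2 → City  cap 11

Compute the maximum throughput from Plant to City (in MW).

Augment Plant→Sub3→City: bottleneck 10, flow now 10.
Augment Plant→Sub2→City: bottleneck 8, flow now 18.
Augment Plant→Bus2→City: bottleneck 2, flow now 20.
Augment Plant→Sub3→Bus4→City: bottleneck 4, flow now 24.
No augmenting path remains; maximum flow = 24.
In the residual graph, reachable from Plant: {Plant, Sub4}.
Min-cut edges: Plant→Sub3 (14), Plant→Sub2 (8), Plant→Bus2 (2); capacity 14 + 8 + 2 = 24.
This cut is saturated, so no flow can exceed 24.

24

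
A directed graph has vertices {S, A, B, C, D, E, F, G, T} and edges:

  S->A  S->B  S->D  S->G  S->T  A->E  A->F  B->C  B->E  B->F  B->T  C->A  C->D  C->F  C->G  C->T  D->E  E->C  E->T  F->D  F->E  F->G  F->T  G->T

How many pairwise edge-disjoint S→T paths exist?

Assign every edge capacity 1; by Menger, the answer equals the max flow.
Path S→T (+1); total 1.
Path S→B→T (+1); total 2.
Path S→G→T (+1); total 3.
Path S→A→E→T (+1); total 4.
Path S→D→E→C→T (+1); total 5.
No residual S→T path; max flow = 5.
Certifying cut of size 5: {S→A, S→B, S→D, S→G, S→T}.

5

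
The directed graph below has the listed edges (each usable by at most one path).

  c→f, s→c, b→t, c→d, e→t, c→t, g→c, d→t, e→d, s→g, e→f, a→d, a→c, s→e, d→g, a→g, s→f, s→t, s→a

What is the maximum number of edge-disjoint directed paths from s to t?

4

Assign every edge capacity 1; by Menger, the answer equals the max flow.
Path s→t (+1); total 1.
Path s→c→t (+1); total 2.
Path s→e→t (+1); total 3.
Path s→a→d→t (+1); total 4.
No residual s→t path; max flow = 4.
Certifying cut of size 4: {c→t, d→t, s→e, s→t}.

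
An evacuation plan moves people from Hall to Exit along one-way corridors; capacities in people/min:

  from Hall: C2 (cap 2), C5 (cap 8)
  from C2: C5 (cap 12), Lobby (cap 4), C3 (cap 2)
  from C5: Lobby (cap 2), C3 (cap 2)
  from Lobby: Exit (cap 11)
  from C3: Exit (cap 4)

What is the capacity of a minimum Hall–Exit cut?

6

Augment Hall→C2→Lobby→Exit: bottleneck 2, flow now 2.
Augment Hall→C5→Lobby→Exit: bottleneck 2, flow now 4.
Augment Hall→C5→C3→Exit: bottleneck 2, flow now 6.
No augmenting path remains; maximum flow = 6.
By max-flow min-cut, the minimum cut capacity equals the max flow.
In the residual graph, reachable from Hall: {Hall, C5}.
Min-cut edges: Hall→C2 (2), C5→Lobby (2), C5→C3 (2); capacity 2 + 2 + 2 = 6.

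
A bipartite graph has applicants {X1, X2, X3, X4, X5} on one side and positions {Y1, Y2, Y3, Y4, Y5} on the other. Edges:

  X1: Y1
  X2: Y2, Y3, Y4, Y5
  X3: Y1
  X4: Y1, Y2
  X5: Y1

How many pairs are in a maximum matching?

3

Unit-capacity flow: source→left, listed edges, right→sink; max matching = max flow.
Augmenting path X1→Y1 (+1); matched 1.
Augmenting path X2→Y2 (+1); matched 2.
Augmenting path X4→Y2→X2→Y3 (+1); matched 3.
No augmenting path remains; maximum matching = 3.
König certificate: {X2, X4, Y1} is a vertex cover of size 3 (every listed pair touches it), so no matching can be larger.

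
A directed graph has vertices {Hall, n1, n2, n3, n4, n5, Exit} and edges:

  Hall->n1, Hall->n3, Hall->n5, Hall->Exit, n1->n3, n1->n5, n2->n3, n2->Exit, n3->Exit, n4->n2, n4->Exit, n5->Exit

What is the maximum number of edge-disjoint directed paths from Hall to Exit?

3

Assign every edge capacity 1; by Menger, the answer equals the max flow.
Path Hall→Exit (+1); total 1.
Path Hall→n3→Exit (+1); total 2.
Path Hall→n5→Exit (+1); total 3.
No residual Hall→Exit path; max flow = 3.
Certifying cut of size 3: {Hall→Exit, n3→Exit, n5→Exit}.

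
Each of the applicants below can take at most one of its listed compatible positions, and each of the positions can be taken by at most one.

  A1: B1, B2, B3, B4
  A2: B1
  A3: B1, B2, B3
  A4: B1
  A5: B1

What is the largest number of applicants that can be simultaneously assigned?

Unit-capacity flow: source→left, listed edges, right→sink; max matching = max flow.
Augmenting path A1→B1 (+1); matched 1.
Augmenting path A3→B2 (+1); matched 2.
Augmenting path A2→B1→A1→B3 (+1); matched 3.
No augmenting path remains; maximum matching = 3.
König certificate: {A1, A3, B1} is a vertex cover of size 3 (every listed pair touches it), so no matching can be larger.

3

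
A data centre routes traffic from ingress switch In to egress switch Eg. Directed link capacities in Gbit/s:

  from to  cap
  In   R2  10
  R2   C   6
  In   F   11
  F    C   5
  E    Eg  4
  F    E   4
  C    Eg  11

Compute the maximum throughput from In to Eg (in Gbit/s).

15

Augment In→F→C→Eg: bottleneck 5, flow now 5.
Augment In→F→E→Eg: bottleneck 4, flow now 9.
Augment In→R2→C→Eg: bottleneck 6, flow now 15.
No augmenting path remains; maximum flow = 15.
In the residual graph, reachable from In: {In, F, R2}.
Min-cut edges: F→C (5), F→E (4), R2→C (6); capacity 5 + 4 + 6 = 15.
This cut is saturated, so no flow can exceed 15.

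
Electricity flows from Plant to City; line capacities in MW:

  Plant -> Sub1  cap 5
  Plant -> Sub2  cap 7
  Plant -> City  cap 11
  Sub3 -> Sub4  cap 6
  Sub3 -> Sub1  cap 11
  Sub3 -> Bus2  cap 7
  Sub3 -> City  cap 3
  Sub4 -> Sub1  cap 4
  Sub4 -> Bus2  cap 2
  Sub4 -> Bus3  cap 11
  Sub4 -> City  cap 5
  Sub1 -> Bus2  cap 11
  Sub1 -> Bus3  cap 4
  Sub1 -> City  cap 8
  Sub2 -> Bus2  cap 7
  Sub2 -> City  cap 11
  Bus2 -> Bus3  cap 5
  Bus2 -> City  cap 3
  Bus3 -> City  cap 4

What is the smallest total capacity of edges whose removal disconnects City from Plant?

23

Augment Plant→City: bottleneck 11, flow now 11.
Augment Plant→Sub1→City: bottleneck 5, flow now 16.
Augment Plant→Sub2→City: bottleneck 7, flow now 23.
No augmenting path remains; maximum flow = 23.
By max-flow min-cut, the minimum cut capacity equals the max flow.
In the residual graph, reachable from Plant: {Plant}.
Min-cut edges: Plant→Sub1 (5), Plant→Sub2 (7), Plant→City (11); capacity 5 + 7 + 11 = 23.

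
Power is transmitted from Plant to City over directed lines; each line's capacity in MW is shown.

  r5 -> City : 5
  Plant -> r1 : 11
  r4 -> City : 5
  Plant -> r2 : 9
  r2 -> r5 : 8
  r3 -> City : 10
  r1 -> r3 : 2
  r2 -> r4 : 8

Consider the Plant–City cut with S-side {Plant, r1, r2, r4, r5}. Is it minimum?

No — its capacity is 12, but the minimum cut has capacity 11.

Given cut capacity: 2 + 5 + 5 = 12.
Augment Plant→r1→r3→City: bottleneck 2, flow now 2.
Augment Plant→r2→r4→City: bottleneck 5, flow now 7.
Augment Plant→r2→r5→City: bottleneck 4, flow now 11.
No augmenting path remains; maximum flow = 11.
In the residual graph, reachable from Plant: {Plant, r1}.
Min-cut edges: Plant→r2 (9), r1→r3 (2); capacity 9 + 2 = 11.
Cut capacity 12 exceeds the max flow 11, so it is not minimum.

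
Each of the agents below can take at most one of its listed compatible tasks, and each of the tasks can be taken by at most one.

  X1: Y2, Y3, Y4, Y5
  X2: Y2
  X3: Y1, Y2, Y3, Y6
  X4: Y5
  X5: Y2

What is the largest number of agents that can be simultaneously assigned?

4

Unit-capacity flow: source→left, listed edges, right→sink; max matching = max flow.
Augmenting path X1→Y2 (+1); matched 1.
Augmenting path X3→Y1 (+1); matched 2.
Augmenting path X4→Y5 (+1); matched 3.
Augmenting path X2→Y2→X1→Y3 (+1); matched 4.
No augmenting path remains; maximum matching = 4.
König certificate: {X1, X3, X4, Y2} is a vertex cover of size 4 (every listed pair touches it), so no matching can be larger.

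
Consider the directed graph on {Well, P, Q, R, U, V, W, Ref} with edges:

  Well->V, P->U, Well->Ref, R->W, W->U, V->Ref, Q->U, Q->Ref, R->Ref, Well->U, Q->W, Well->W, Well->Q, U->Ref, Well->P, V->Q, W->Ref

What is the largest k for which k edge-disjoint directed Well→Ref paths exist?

Assign every edge capacity 1; by Menger, the answer equals the max flow.
Path Well→Ref (+1); total 1.
Path Well→Q→Ref (+1); total 2.
Path Well→U→Ref (+1); total 3.
Path Well→V→Ref (+1); total 4.
Path Well→W→Ref (+1); total 5.
No residual Well→Ref path; max flow = 5.
Certifying cut of size 5: {U→Ref, Well→Q, Well→Ref, Well→V, Well→W}.

5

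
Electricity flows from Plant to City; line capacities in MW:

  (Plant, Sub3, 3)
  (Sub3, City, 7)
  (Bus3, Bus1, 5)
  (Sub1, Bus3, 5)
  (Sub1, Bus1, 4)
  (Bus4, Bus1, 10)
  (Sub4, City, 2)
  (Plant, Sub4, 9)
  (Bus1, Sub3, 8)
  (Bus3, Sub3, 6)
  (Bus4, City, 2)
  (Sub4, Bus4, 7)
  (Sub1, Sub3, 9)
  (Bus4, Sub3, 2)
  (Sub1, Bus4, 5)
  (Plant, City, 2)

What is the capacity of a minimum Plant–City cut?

13

Augment Plant→City: bottleneck 2, flow now 2.
Augment Plant→Sub4→City: bottleneck 2, flow now 4.
Augment Plant→Sub3→City: bottleneck 3, flow now 7.
Augment Plant→Sub4→Bus4→City: bottleneck 2, flow now 9.
Augment Plant→Sub4→Bus4→Sub3→City: bottleneck 2, flow now 11.
Augment Plant→Sub4→Bus4→Bus1→Sub3→City: bottleneck 2, flow now 13.
No augmenting path remains; maximum flow = 13.
By max-flow min-cut, the minimum cut capacity equals the max flow.
In the residual graph, reachable from Plant: {Plant, Sub4, Bus4, Bus1, Sub3}.
Min-cut edges: Plant→City (2), Sub4→City (2), Bus4→City (2), Sub3→City (7); capacity 2 + 2 + 2 + 7 = 13.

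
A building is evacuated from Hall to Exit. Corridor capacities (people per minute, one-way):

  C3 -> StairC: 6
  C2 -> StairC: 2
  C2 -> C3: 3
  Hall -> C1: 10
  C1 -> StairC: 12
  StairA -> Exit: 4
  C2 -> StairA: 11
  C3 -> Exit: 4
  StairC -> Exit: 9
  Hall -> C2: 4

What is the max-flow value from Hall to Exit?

13

Augment Hall→C2→C3→Exit: bottleneck 3, flow now 3.
Augment Hall→C2→StairA→Exit: bottleneck 1, flow now 4.
Augment Hall→C1→StairC→Exit: bottleneck 9, flow now 13.
No augmenting path remains; maximum flow = 13.
In the residual graph, reachable from Hall: {Hall, C1, StairC}.
Min-cut edges: Hall→C2 (4), StairC→Exit (9); capacity 4 + 9 = 13.
This cut is saturated, so no flow can exceed 13.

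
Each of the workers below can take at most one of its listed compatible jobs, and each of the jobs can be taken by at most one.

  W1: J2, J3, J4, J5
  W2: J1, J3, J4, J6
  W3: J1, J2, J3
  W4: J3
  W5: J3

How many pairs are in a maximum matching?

Unit-capacity flow: source→left, listed edges, right→sink; max matching = max flow.
Augmenting path W1→J2 (+1); matched 1.
Augmenting path W2→J1 (+1); matched 2.
Augmenting path W3→J3 (+1); matched 3.
Augmenting path W4→J3→W3→J1→W2→J4 (+1); matched 4.
No augmenting path remains; maximum matching = 4.
König certificate: {W1, W2, W3, J3} is a vertex cover of size 4 (every listed pair touches it), so no matching can be larger.

4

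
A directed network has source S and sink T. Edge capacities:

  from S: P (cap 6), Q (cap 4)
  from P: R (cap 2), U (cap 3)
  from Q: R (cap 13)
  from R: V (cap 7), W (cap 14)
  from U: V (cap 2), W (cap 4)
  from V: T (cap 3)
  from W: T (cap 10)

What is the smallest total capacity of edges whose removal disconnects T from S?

Augment S→P→R→V→T: bottleneck 2, flow now 2.
Augment S→P→U→V→T: bottleneck 1, flow now 3.
Augment S→P→U→W→T: bottleneck 2, flow now 5.
Augment S→Q→R→W→T: bottleneck 4, flow now 9.
No augmenting path remains; maximum flow = 9.
By max-flow min-cut, the minimum cut capacity equals the max flow.
In the residual graph, reachable from S: {S, P}.
Min-cut edges: S→Q (4), P→R (2), P→U (3); capacity 4 + 2 + 3 = 9.

9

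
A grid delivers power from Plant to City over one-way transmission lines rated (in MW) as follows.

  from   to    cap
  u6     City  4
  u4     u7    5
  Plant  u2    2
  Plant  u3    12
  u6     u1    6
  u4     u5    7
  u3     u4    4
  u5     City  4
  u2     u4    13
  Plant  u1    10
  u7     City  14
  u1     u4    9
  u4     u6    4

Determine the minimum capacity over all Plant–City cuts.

13

Augment Plant→u1→u4→u5→City: bottleneck 4, flow now 4.
Augment Plant→u1→u4→u6→City: bottleneck 4, flow now 8.
Augment Plant→u1→u4→u7→City: bottleneck 1, flow now 9.
Augment Plant→u2→u4→u7→City: bottleneck 2, flow now 11.
Augment Plant→u3→u4→u7→City: bottleneck 2, flow now 13.
No augmenting path remains; maximum flow = 13.
By max-flow min-cut, the minimum cut capacity equals the max flow.
In the residual graph, reachable from Plant: {Plant, u1, u2, u3, u4, u5}.
Min-cut edges: u4→u6 (4), u4→u7 (5), u5→City (4); capacity 4 + 5 + 4 = 13.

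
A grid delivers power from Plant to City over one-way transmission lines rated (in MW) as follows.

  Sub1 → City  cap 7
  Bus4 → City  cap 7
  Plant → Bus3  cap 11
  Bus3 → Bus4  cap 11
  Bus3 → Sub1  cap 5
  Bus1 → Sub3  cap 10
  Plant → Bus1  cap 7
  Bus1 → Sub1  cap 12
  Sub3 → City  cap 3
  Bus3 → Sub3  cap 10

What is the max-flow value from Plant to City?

17

Augment Plant→Bus3→Sub3→City: bottleneck 3, flow now 3.
Augment Plant→Bus3→Bus4→City: bottleneck 7, flow now 10.
Augment Plant→Bus3→Sub1→City: bottleneck 1, flow now 11.
Augment Plant→Bus1→Sub1→City: bottleneck 6, flow now 17.
No augmenting path remains; maximum flow = 17.
In the residual graph, reachable from Plant: {Plant, Bus3, Bus1, Sub3, Bus4, Sub1}.
Min-cut edges: Sub3→City (3), Bus4→City (7), Sub1→City (7); capacity 3 + 7 + 7 = 17.
This cut is saturated, so no flow can exceed 17.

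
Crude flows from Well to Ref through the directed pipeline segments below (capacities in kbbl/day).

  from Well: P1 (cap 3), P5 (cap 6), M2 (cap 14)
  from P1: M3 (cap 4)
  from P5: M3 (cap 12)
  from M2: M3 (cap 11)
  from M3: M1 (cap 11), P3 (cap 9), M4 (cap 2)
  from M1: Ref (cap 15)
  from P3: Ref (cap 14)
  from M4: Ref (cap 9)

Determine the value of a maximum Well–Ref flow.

20

Augment Well→P1→M3→M1→Ref: bottleneck 3, flow now 3.
Augment Well→P5→M3→M1→Ref: bottleneck 6, flow now 9.
Augment Well→M2→M3→M1→Ref: bottleneck 2, flow now 11.
Augment Well→M2→M3→P3→Ref: bottleneck 9, flow now 20.
No augmenting path remains; maximum flow = 20.
In the residual graph, reachable from Well: {Well, M2}.
Min-cut edges: Well→P1 (3), Well→P5 (6), M2→M3 (11); capacity 3 + 6 + 11 = 20.
This cut is saturated, so no flow can exceed 20.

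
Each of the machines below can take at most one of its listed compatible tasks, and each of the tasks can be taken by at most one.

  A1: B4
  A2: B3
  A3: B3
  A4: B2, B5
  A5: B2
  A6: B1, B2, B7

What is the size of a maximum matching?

Unit-capacity flow: source→left, listed edges, right→sink; max matching = max flow.
Augmenting path A1→B4 (+1); matched 1.
Augmenting path A2→B3 (+1); matched 2.
Augmenting path A4→B2 (+1); matched 3.
Augmenting path A6→B1 (+1); matched 4.
Augmenting path A5→B2→A4→B5 (+1); matched 5.
No augmenting path remains; maximum matching = 5.
König certificate: {A1, A4, A5, A6, B3} is a vertex cover of size 5 (every listed pair touches it), so no matching can be larger.

5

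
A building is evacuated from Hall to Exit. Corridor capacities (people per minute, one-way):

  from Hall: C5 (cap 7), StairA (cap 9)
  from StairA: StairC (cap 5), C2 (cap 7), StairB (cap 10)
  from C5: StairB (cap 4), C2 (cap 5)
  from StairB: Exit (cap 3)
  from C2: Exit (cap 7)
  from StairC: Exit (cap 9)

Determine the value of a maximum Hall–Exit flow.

15

Augment Hall→StairA→StairB→Exit: bottleneck 3, flow now 3.
Augment Hall→StairA→C2→Exit: bottleneck 6, flow now 9.
Augment Hall→C5→C2→Exit: bottleneck 1, flow now 10.
Augment Hall→C5→StairB→StairA→StairC→Exit: bottleneck 3, flow now 13. (uses reverse residual edge)
Augment Hall→C5→C2→StairA→StairC→Exit: bottleneck 2, flow now 15. (uses reverse residual edge)
No augmenting path remains; maximum flow = 15.
In the residual graph, reachable from Hall: {Hall, StairA, C5, StairB, C2}.
Min-cut edges: StairA→StairC (5), StairB→Exit (3), C2→Exit (7); capacity 5 + 3 + 7 = 15.
This cut is saturated, so no flow can exceed 15.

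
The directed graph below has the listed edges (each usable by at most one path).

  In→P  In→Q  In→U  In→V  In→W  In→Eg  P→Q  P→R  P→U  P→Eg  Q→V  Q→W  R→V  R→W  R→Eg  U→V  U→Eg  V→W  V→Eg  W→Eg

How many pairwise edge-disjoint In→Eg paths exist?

5

Assign every edge capacity 1; by Menger, the answer equals the max flow.
Path In→Eg (+1); total 1.
Path In→P→Eg (+1); total 2.
Path In→U→Eg (+1); total 3.
Path In→V→Eg (+1); total 4.
Path In→W→Eg (+1); total 5.
No residual In→Eg path; max flow = 5.
Certifying cut of size 5: {In→Eg, In→P, In→U, V→Eg, W→Eg}.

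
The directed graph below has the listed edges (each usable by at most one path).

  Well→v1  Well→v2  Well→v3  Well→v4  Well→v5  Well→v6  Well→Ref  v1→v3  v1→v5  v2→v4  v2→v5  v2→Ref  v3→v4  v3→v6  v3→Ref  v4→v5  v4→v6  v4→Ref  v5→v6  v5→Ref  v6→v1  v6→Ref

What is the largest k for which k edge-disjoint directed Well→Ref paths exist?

6

Assign every edge capacity 1; by Menger, the answer equals the max flow.
Path Well→Ref (+1); total 1.
Path Well→v2→Ref (+1); total 2.
Path Well→v3→Ref (+1); total 3.
Path Well→v4→Ref (+1); total 4.
Path Well→v5→Ref (+1); total 5.
Path Well→v6→Ref (+1); total 6.
No residual Well→Ref path; max flow = 6.
Certifying cut of size 6: {Well→Ref, Well→v2, v3→Ref, v4→Ref, v5→Ref, v6→Ref}.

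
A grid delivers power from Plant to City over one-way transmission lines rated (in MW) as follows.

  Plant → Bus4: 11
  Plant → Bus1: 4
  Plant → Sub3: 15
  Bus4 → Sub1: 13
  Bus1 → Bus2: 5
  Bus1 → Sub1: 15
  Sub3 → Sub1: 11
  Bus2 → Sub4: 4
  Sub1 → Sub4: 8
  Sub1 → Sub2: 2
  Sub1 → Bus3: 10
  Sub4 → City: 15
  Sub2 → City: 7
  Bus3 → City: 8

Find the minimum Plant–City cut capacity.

Augment Plant→Bus4→Sub1→Sub4→City: bottleneck 8, flow now 8.
Augment Plant→Bus4→Sub1→Sub2→City: bottleneck 2, flow now 10.
Augment Plant→Bus4→Sub1→Bus3→City: bottleneck 1, flow now 11.
Augment Plant→Bus1→Bus2→Sub4→City: bottleneck 4, flow now 15.
Augment Plant→Sub3→Sub1→Bus3→City: bottleneck 7, flow now 22.
No augmenting path remains; maximum flow = 22.
By max-flow min-cut, the minimum cut capacity equals the max flow.
In the residual graph, reachable from Plant: {Plant, Bus4, Sub3, Sub1, Bus3}.
Min-cut edges: Plant→Bus1 (4), Sub1→Sub4 (8), Sub1→Sub2 (2), Bus3→City (8); capacity 4 + 8 + 2 + 8 = 22.

22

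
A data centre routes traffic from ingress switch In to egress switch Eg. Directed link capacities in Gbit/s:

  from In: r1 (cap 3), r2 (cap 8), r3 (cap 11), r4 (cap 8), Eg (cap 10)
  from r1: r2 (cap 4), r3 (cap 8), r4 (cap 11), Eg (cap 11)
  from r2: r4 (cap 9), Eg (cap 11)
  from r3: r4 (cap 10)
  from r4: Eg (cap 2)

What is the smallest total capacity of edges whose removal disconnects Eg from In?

Augment In→Eg: bottleneck 10, flow now 10.
Augment In→r1→Eg: bottleneck 3, flow now 13.
Augment In→r2→Eg: bottleneck 8, flow now 21.
Augment In→r4→Eg: bottleneck 2, flow now 23.
No augmenting path remains; maximum flow = 23.
By max-flow min-cut, the minimum cut capacity equals the max flow.
In the residual graph, reachable from In: {In, r3, r4}.
Min-cut edges: In→r1 (3), In→r2 (8), In→Eg (10), r4→Eg (2); capacity 3 + 8 + 10 + 2 = 23.

23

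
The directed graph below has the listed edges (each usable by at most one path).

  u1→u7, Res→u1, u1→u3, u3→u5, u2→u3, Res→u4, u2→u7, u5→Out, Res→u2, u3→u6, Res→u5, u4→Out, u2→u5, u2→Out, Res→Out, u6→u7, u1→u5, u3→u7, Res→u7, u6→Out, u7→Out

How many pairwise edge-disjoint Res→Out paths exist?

6

Assign every edge capacity 1; by Menger, the answer equals the max flow.
Path Res→Out (+1); total 1.
Path Res→u2→Out (+1); total 2.
Path Res→u4→Out (+1); total 3.
Path Res→u5→Out (+1); total 4.
Path Res→u7→Out (+1); total 5.
Path Res→u1→u3→u6→Out (+1); total 6.
No residual Res→Out path; max flow = 6.
Certifying cut of size 6: {Res→Out, Res→u1, Res→u2, Res→u4, Res→u5, Res→u7}.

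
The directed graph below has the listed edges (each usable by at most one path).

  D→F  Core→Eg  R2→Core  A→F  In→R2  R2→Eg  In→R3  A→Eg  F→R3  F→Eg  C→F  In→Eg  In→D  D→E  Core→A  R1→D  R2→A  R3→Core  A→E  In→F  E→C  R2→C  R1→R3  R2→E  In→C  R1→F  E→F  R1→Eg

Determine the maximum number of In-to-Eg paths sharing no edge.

Assign every edge capacity 1; by Menger, the answer equals the max flow.
Path In→Eg (+1); total 1.
Path In→R2→Eg (+1); total 2.
Path In→F→Eg (+1); total 3.
Path In→R3→Core→Eg (+1); total 4.
No residual In→Eg path; max flow = 4.
Certifying cut of size 4: {F→Eg, In→Eg, In→R2, R3→Core}.

4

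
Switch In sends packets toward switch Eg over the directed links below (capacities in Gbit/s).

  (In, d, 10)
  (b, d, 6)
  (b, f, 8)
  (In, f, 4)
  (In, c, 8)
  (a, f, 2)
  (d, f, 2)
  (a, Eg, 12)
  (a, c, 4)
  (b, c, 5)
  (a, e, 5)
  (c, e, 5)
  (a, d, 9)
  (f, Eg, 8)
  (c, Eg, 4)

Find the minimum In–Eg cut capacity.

Augment In→c→Eg: bottleneck 4, flow now 4.
Augment In→f→Eg: bottleneck 4, flow now 8.
Augment In→d→f→Eg: bottleneck 2, flow now 10.
No augmenting path remains; maximum flow = 10.
By max-flow min-cut, the minimum cut capacity equals the max flow.
In the residual graph, reachable from In: {In, c, d, e}.
Min-cut edges: In→f (4), c→Eg (4), d→f (2); capacity 4 + 4 + 2 = 10.

10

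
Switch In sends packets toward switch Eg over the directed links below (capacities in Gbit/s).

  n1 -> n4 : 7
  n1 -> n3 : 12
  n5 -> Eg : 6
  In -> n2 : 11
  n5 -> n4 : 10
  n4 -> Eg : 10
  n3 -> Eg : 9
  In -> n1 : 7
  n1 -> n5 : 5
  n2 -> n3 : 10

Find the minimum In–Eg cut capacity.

16

Augment In→n1→n3→Eg: bottleneck 7, flow now 7.
Augment In→n2→n3→Eg: bottleneck 2, flow now 9.
Augment In→n2→n3→n1→n4→Eg: bottleneck 7, flow now 16. (uses reverse residual edge)
No augmenting path remains; maximum flow = 16.
By max-flow min-cut, the minimum cut capacity equals the max flow.
In the residual graph, reachable from In: {In, n2, n3}.
Min-cut edges: In→n1 (7), n3→Eg (9); capacity 7 + 9 = 16.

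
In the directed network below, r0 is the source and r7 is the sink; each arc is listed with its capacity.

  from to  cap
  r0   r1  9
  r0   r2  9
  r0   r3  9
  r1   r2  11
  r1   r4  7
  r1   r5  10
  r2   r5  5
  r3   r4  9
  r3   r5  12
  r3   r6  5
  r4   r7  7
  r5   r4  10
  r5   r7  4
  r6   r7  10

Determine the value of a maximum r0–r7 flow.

Augment r0→r1→r4→r7: bottleneck 7, flow now 7.
Augment r0→r1→r5→r7: bottleneck 2, flow now 9.
Augment r0→r2→r5→r7: bottleneck 2, flow now 11.
Augment r0→r3→r6→r7: bottleneck 5, flow now 16.
No augmenting path remains; maximum flow = 16.
In the residual graph, reachable from r0: {r0, r1, r2, r3, r4, r5}.
Min-cut edges: r3→r6 (5), r4→r7 (7), r5→r7 (4); capacity 5 + 7 + 4 = 16.
This cut is saturated, so no flow can exceed 16.

16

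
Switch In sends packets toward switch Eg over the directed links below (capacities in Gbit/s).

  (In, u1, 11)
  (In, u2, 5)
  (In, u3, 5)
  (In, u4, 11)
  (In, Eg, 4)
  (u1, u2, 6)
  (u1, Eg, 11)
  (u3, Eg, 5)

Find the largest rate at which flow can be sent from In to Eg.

Augment In→Eg: bottleneck 4, flow now 4.
Augment In→u1→Eg: bottleneck 11, flow now 15.
Augment In→u3→Eg: bottleneck 5, flow now 20.
No augmenting path remains; maximum flow = 20.
In the residual graph, reachable from In: {In, u2, u4}.
Min-cut edges: In→u1 (11), In→u3 (5), In→Eg (4); capacity 11 + 5 + 4 = 20.
This cut is saturated, so no flow can exceed 20.

20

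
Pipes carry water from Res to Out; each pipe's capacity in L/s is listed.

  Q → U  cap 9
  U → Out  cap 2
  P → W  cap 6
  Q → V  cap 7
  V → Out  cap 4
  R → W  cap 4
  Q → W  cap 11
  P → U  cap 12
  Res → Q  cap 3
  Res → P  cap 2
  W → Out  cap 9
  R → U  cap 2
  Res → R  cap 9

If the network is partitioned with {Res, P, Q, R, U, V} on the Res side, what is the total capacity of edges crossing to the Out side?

Edges leaving {Res, P, Q, R, U, V}: P→W (6), Q→W (11), R→W (4), U→Out (2), V→Out (4).
Cut capacity = 6 + 11 + 4 + 2 + 4 = 27.

27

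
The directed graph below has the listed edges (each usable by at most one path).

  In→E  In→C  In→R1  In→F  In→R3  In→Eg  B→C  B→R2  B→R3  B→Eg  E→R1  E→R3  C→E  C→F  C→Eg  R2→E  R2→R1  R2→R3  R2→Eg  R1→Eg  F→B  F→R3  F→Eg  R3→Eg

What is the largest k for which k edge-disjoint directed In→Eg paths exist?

Assign every edge capacity 1; by Menger, the answer equals the max flow.
Path In→Eg (+1); total 1.
Path In→C→Eg (+1); total 2.
Path In→R1→Eg (+1); total 3.
Path In→F→Eg (+1); total 4.
Path In→R3→Eg (+1); total 5.
No residual In→Eg path; max flow = 5.
Certifying cut of size 5: {In→C, In→Eg, In→F, R1→Eg, R3→Eg}.

5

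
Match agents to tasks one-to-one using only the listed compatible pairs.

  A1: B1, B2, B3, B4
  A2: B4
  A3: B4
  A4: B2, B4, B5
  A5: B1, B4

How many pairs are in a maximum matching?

4

Unit-capacity flow: source→left, listed edges, right→sink; max matching = max flow.
Augmenting path A1→B1 (+1); matched 1.
Augmenting path A2→B4 (+1); matched 2.
Augmenting path A4→B2 (+1); matched 3.
Augmenting path A5→B1→A1→B3 (+1); matched 4.
No augmenting path remains; maximum matching = 4.
König certificate: {A1, A4, A5, B4} is a vertex cover of size 4 (every listed pair touches it), so no matching can be larger.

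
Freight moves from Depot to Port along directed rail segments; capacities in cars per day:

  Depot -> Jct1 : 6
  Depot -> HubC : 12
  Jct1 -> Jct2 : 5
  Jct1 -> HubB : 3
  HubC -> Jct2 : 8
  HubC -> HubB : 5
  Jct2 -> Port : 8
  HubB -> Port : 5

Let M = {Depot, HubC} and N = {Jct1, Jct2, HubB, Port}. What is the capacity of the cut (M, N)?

19

Edges leaving {Depot, HubC}: Depot→Jct1 (6), HubC→Jct2 (8), HubC→HubB (5).
Cut capacity = 6 + 8 + 5 = 19.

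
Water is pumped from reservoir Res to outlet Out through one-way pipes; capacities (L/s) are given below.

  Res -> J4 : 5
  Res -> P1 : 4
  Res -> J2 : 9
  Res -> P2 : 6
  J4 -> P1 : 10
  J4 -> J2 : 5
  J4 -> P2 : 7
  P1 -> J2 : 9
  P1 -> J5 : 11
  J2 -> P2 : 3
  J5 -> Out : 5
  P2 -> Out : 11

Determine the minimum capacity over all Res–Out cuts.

16

Augment Res→P2→Out: bottleneck 6, flow now 6.
Augment Res→J4→P2→Out: bottleneck 5, flow now 11.
Augment Res→P1→J5→Out: bottleneck 4, flow now 15.
Augment Res→J2→P2→J4→P1→J5→Out: bottleneck 1, flow now 16. (uses reverse residual edge)
No augmenting path remains; maximum flow = 16.
By max-flow min-cut, the minimum cut capacity equals the max flow.
In the residual graph, reachable from Res: {Res, J4, P1, J2, J5, P2}.
Min-cut edges: J5→Out (5), P2→Out (11); capacity 5 + 11 = 16.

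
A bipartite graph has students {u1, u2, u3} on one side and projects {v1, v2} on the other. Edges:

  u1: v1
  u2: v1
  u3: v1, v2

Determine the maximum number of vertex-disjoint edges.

2

Unit-capacity flow: source→left, listed edges, right→sink; max matching = max flow.
Augmenting path u1→v1 (+1); matched 1.
Augmenting path u3→v2 (+1); matched 2.
No augmenting path remains; maximum matching = 2.
König certificate: {u3, v1} is a vertex cover of size 2 (every listed pair touches it), so no matching can be larger.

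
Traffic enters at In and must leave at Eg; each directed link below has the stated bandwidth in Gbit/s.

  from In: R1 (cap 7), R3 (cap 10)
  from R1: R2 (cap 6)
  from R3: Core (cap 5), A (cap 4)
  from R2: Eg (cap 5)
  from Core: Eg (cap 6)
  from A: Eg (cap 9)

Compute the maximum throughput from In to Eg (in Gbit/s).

Augment In→R1→R2→Eg: bottleneck 5, flow now 5.
Augment In→R3→Core→Eg: bottleneck 5, flow now 10.
Augment In→R3→A→Eg: bottleneck 4, flow now 14.
No augmenting path remains; maximum flow = 14.
In the residual graph, reachable from In: {In, R1, R3, R2}.
Min-cut edges: R3→Core (5), R3→A (4), R2→Eg (5); capacity 5 + 4 + 5 = 14.
This cut is saturated, so no flow can exceed 14.

14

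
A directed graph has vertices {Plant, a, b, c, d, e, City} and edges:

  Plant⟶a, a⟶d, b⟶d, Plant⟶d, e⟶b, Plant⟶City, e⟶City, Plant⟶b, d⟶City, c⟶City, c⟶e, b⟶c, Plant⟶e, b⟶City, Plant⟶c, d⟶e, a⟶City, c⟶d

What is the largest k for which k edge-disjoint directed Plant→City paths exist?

Assign every edge capacity 1; by Menger, the answer equals the max flow.
Path Plant→City (+1); total 1.
Path Plant→a→City (+1); total 2.
Path Plant→b→City (+1); total 3.
Path Plant→c→City (+1); total 4.
Path Plant→d→City (+1); total 5.
Path Plant→e→City (+1); total 6.
No residual Plant→City path; max flow = 6.
Certifying cut of size 6: {Plant→City, Plant→a, Plant→b, Plant→c, Plant→d, Plant→e}.

6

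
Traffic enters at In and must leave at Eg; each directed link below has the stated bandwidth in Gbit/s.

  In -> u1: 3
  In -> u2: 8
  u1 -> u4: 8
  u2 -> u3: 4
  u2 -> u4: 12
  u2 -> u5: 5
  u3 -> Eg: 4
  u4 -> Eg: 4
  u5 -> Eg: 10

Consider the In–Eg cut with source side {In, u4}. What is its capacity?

15

Edges leaving {In, u4}: In→u1 (3), In→u2 (8), u4→Eg (4).
Cut capacity = 3 + 8 + 4 = 15.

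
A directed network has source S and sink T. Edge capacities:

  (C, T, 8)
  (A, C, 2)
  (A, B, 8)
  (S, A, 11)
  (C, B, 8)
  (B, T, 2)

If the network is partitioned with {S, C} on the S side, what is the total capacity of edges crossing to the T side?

27

Edges leaving {S, C}: S→A (11), C→B (8), C→T (8).
Cut capacity = 11 + 8 + 8 = 27.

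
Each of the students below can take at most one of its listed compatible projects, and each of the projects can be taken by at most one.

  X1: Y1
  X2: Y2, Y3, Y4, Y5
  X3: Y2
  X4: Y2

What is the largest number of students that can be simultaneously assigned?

3

Unit-capacity flow: source→left, listed edges, right→sink; max matching = max flow.
Augmenting path X1→Y1 (+1); matched 1.
Augmenting path X2→Y2 (+1); matched 2.
Augmenting path X3→Y2→X2→Y3 (+1); matched 3.
No augmenting path remains; maximum matching = 3.
König certificate: {X1, X2, Y2} is a vertex cover of size 3 (every listed pair touches it), so no matching can be larger.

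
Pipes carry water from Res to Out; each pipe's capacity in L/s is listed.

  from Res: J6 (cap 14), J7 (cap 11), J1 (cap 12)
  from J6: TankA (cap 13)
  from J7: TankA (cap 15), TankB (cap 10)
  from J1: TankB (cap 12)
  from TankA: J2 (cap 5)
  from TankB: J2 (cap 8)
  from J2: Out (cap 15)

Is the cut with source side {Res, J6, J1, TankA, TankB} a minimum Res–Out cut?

No — its capacity is 24, but the minimum cut has capacity 13.

Given cut capacity: 11 + 5 + 8 = 24.
Augment Res→J6→TankA→J2→Out: bottleneck 5, flow now 5.
Augment Res→J7→TankB→J2→Out: bottleneck 8, flow now 13.
No augmenting path remains; maximum flow = 13.
In the residual graph, reachable from Res: {Res, J6, J7, J1, TankA, TankB}.
Min-cut edges: TankA→J2 (5), TankB→J2 (8); capacity 5 + 8 = 13.
Cut capacity 24 exceeds the max flow 13, so it is not minimum.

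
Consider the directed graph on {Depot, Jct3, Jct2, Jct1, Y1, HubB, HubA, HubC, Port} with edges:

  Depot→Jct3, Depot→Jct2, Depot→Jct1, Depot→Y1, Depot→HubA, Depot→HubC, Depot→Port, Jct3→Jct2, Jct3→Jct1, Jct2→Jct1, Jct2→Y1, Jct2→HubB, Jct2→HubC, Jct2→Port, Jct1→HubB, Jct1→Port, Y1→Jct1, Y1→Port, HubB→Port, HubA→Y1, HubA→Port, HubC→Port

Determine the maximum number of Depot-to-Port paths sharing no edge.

Assign every edge capacity 1; by Menger, the answer equals the max flow.
Path Depot→Port (+1); total 1.
Path Depot→Jct2→Port (+1); total 2.
Path Depot→Jct1→Port (+1); total 3.
Path Depot→Y1→Port (+1); total 4.
Path Depot→HubA→Port (+1); total 5.
Path Depot→HubC→Port (+1); total 6.
Path Depot→Jct3→Jct2→HubB→Port (+1); total 7.
No residual Depot→Port path; max flow = 7.
Certifying cut of size 7: {Depot→HubA, Depot→HubC, Depot→Jct1, Depot→Jct2, Depot→Jct3, Depot→Port, Depot→Y1}.

7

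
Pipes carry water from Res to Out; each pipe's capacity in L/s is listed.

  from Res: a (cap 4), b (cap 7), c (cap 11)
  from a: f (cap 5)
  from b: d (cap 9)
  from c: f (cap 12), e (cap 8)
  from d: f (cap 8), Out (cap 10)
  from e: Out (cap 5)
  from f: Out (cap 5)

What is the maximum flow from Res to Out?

17

Augment Res→a→f→Out: bottleneck 4, flow now 4.
Augment Res→b→d→Out: bottleneck 7, flow now 11.
Augment Res→c→e→Out: bottleneck 5, flow now 16.
Augment Res→c→f→Out: bottleneck 1, flow now 17.
No augmenting path remains; maximum flow = 17.
In the residual graph, reachable from Res: {Res, a, c, e, f}.
Min-cut edges: Res→b (7), e→Out (5), f→Out (5); capacity 7 + 5 + 5 = 17.
This cut is saturated, so no flow can exceed 17.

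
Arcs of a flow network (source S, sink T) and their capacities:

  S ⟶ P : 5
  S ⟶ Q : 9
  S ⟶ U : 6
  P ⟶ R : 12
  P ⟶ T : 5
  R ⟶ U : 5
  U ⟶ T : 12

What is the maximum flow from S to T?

11

Augment S→P→T: bottleneck 5, flow now 5.
Augment S→U→T: bottleneck 6, flow now 11.
No augmenting path remains; maximum flow = 11.
In the residual graph, reachable from S: {S, Q}.
Min-cut edges: S→P (5), S→U (6); capacity 5 + 6 = 11.
This cut is saturated, so no flow can exceed 11.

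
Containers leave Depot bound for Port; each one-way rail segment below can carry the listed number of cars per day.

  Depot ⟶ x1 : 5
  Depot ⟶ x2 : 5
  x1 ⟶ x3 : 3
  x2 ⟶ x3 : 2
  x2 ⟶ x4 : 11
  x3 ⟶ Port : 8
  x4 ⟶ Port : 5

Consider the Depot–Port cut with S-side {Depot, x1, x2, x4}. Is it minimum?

Given cut capacity: 3 + 2 + 5 = 10.
Augment Depot→x1→x3→Port: bottleneck 3, flow now 3.
Augment Depot→x2→x3→Port: bottleneck 2, flow now 5.
Augment Depot→x2→x4→Port: bottleneck 3, flow now 8.
No augmenting path remains; maximum flow = 8.
In the residual graph, reachable from Depot: {Depot, x1}.
Min-cut edges: Depot→x2 (5), x1→x3 (3); capacity 5 + 3 = 8.
Cut capacity 10 exceeds the max flow 8, so it is not minimum.

No — its capacity is 10, but the minimum cut has capacity 8.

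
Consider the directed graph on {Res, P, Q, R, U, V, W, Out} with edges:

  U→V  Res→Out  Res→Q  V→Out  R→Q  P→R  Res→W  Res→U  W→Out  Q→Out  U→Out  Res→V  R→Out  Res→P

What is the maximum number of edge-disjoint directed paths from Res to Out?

Assign every edge capacity 1; by Menger, the answer equals the max flow.
Path Res→Out (+1); total 1.
Path Res→Q→Out (+1); total 2.
Path Res→U→Out (+1); total 3.
Path Res→V→Out (+1); total 4.
Path Res→W→Out (+1); total 5.
Path Res→P→R→Out (+1); total 6.
No residual Res→Out path; max flow = 6.
Certifying cut of size 6: {Res→Out, Res→P, Res→Q, Res→U, Res→V, Res→W}.

6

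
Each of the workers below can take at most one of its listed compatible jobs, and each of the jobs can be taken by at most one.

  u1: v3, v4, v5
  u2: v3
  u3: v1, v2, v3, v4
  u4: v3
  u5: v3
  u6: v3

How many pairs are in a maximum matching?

Unit-capacity flow: source→left, listed edges, right→sink; max matching = max flow.
Augmenting path u1→v3 (+1); matched 1.
Augmenting path u3→v1 (+1); matched 2.
Augmenting path u2→v3→u1→v4 (+1); matched 3.
No augmenting path remains; maximum matching = 3.
König certificate: {u1, u3, v3} is a vertex cover of size 3 (every listed pair touches it), so no matching can be larger.

3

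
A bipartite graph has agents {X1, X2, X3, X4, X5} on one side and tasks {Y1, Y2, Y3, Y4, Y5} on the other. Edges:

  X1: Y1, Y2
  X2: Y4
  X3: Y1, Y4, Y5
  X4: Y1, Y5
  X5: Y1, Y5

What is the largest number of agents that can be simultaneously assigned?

4

Unit-capacity flow: source→left, listed edges, right→sink; max matching = max flow.
Augmenting path X1→Y1 (+1); matched 1.
Augmenting path X2→Y4 (+1); matched 2.
Augmenting path X3→Y5 (+1); matched 3.
Augmenting path X4→Y1→X1→Y2 (+1); matched 4.
No augmenting path remains; maximum matching = 4.
König certificate: {X1, Y1, Y4, Y5} is a vertex cover of size 4 (every listed pair touches it), so no matching can be larger.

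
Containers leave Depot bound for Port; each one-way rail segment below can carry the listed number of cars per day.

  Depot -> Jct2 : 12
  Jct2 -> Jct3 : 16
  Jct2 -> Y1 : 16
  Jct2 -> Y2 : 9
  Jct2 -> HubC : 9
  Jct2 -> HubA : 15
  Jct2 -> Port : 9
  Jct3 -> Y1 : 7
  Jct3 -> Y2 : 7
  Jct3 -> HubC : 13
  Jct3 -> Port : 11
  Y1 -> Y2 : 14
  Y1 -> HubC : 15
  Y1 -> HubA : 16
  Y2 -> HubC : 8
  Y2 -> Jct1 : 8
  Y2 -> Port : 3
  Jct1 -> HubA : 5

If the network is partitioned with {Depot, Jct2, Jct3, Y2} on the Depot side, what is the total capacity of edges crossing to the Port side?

Edges leaving {Depot, Jct2, Jct3, Y2}: Jct2→Y1 (16), Jct2→HubC (9), Jct2→HubA (15), Jct2→Port (9), Jct3→Y1 (7), Jct3→HubC (13), Jct3→Port (11), Y2→HubC (8), Y2→Jct1 (8), Y2→Port (3).
Cut capacity = 16 + 9 + 15 + 9 + 7 + 13 + 11 + 8 + 8 + 3 = 99.

99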